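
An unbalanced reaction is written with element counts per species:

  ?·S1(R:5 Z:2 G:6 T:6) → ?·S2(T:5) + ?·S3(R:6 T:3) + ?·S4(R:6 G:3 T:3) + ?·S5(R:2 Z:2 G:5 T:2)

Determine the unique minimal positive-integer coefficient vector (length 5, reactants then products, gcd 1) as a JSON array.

R: 6·5 = 30 | 3·0+1·6+2·6+6·2 = 30
Z: 6·2 = 12 | 3·0+1·0+2·0+6·2 = 12
G: 6·6 = 36 | 3·0+1·0+2·3+6·5 = 36
T: 6·6 = 36 | 3·5+1·3+2·3+6·2 = 36
gcd(6,3,1,2,6) = 1

Coefficients: [6, 3, 1, 2, 6]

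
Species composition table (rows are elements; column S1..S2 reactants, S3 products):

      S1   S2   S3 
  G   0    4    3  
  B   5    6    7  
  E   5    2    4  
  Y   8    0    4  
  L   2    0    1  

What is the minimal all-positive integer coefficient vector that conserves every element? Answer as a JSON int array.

Coefficients: [2, 3, 4]

G: 2·0+3·4 = 12 | 4·3 = 12
B: 2·5+3·6 = 28 | 4·7 = 28
E: 2·5+3·2 = 16 | 4·4 = 16
Y: 2·8+3·0 = 16 | 4·4 = 16
L: 2·2+3·0 = 4 | 4·1 = 4
gcd(2,3,4) = 1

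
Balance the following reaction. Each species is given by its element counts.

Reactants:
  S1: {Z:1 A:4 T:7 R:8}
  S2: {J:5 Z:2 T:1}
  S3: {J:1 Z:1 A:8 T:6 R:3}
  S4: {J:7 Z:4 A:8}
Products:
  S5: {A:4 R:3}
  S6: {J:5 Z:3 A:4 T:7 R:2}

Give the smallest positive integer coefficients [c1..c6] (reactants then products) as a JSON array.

Coefficients: [2, 3, 3, 1, 5, 5]

J: 2·0+3·5+3·1+1·7 = 25 | 5·0+5·5 = 25
Z: 2·1+3·2+3·1+1·4 = 15 | 5·0+5·3 = 15
A: 2·4+3·0+3·8+1·8 = 40 | 5·4+5·4 = 40
T: 2·7+3·1+3·6+1·0 = 35 | 5·0+5·7 = 35
R: 2·8+3·0+3·3+1·0 = 25 | 5·3+5·2 = 25
gcd(2,3,3,1,5,5) = 1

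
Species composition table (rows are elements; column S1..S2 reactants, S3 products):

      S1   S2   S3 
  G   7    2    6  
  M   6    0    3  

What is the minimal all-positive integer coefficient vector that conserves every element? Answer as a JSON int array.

Coefficients: [2, 5, 4]

G: 2·7+5·2 = 24 | 4·6 = 24
M: 2·6+5·0 = 12 | 4·3 = 12
gcd(2,5,4) = 1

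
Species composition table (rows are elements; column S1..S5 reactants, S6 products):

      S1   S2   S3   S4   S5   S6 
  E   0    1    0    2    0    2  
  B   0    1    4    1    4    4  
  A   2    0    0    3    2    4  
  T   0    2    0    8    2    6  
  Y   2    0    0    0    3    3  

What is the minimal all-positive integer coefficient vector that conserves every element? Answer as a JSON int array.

Coefficients: [6, 6, 2, 2, 1, 5]

E: 6·0+6·1+2·0+2·2+1·0 = 10 | 5·2 = 10
B: 6·0+6·1+2·4+2·1+1·4 = 20 | 5·4 = 20
A: 6·2+6·0+2·0+2·3+1·2 = 20 | 5·4 = 20
T: 6·0+6·2+2·0+2·8+1·2 = 30 | 5·6 = 30
Y: 6·2+6·0+2·0+2·0+1·3 = 15 | 5·3 = 15
gcd(6,6,2,2,1,5) = 1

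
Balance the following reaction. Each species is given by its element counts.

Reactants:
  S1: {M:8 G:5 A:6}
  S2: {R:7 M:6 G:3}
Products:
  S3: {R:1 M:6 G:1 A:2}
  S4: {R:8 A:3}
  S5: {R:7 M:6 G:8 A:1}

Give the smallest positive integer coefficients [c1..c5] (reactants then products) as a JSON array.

R: 3·0+5·7 = 35 | 6·1+1·8+3·7 = 35
M: 3·8+5·6 = 54 | 6·6+1·0+3·6 = 54
G: 3·5+5·3 = 30 | 6·1+1·0+3·8 = 30
A: 3·6+5·0 = 18 | 6·2+1·3+3·1 = 18
gcd(3,5,6,1,3) = 1

Coefficients: [3, 5, 6, 1, 3]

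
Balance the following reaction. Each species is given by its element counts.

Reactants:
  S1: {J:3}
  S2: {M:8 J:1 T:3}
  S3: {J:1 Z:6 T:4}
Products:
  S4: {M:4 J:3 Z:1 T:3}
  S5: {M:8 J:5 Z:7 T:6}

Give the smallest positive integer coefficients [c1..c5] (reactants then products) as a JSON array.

Coefficients: [5, 4, 3, 4, 2]

M: 5·0+4·8+3·0 = 32 | 4·4+2·8 = 32
J: 5·3+4·1+3·1 = 22 | 4·3+2·5 = 22
Z: 5·0+4·0+3·6 = 18 | 4·1+2·7 = 18
T: 5·0+4·3+3·4 = 24 | 4·3+2·6 = 24
gcd(5,4,3,4,2) = 1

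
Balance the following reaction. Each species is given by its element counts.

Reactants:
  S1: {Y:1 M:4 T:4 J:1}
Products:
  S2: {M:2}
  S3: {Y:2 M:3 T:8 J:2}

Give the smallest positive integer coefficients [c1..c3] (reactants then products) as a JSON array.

Y: 4·1 = 4 | 5·0+2·2 = 4
M: 4·4 = 16 | 5·2+2·3 = 16
T: 4·4 = 16 | 5·0+2·8 = 16
J: 4·1 = 4 | 5·0+2·2 = 4
gcd(4,5,2) = 1

Coefficients: [4, 5, 2]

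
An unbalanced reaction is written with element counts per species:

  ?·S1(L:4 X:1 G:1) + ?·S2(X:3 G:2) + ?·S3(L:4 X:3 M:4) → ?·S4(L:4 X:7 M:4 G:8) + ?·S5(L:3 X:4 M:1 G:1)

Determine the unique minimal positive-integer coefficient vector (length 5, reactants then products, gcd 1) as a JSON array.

L: 2·4+5·0+2·4 = 16 | 1·4+4·3 = 16
X: 2·1+5·3+2·3 = 23 | 1·7+4·4 = 23
M: 2·0+5·0+2·4 = 8 | 1·4+4·1 = 8
G: 2·1+5·2+2·0 = 12 | 1·8+4·1 = 12
gcd(2,5,2,1,4) = 1

Coefficients: [2, 5, 2, 1, 4]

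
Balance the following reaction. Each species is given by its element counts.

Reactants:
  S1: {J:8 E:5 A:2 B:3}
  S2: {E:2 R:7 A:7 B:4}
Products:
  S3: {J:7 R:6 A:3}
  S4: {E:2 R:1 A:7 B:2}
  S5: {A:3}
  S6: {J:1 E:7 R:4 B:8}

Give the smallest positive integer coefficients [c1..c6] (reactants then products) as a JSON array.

J: 2·8+3·0 = 16 | 2·7+1·0+4·0+2·1 = 16
E: 2·5+3·2 = 16 | 2·0+1·2+4·0+2·7 = 16
R: 2·0+3·7 = 21 | 2·6+1·1+4·0+2·4 = 21
A: 2·2+3·7 = 25 | 2·3+1·7+4·3+2·0 = 25
B: 2·3+3·4 = 18 | 2·0+1·2+4·0+2·8 = 18
gcd(2,3,2,1,4,2) = 1

Coefficients: [2, 3, 2, 1, 4, 2]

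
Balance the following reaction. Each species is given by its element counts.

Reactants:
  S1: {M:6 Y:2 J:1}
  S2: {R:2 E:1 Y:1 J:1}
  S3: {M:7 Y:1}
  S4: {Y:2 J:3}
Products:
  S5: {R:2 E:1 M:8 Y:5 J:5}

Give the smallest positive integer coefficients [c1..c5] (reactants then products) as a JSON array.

R: 2·0+5·2+4·0+6·0 = 10 | 5·2 = 10
E: 2·0+5·1+4·0+6·0 = 5 | 5·1 = 5
M: 2·6+5·0+4·7+6·0 = 40 | 5·8 = 40
Y: 2·2+5·1+4·1+6·2 = 25 | 5·5 = 25
J: 2·1+5·1+4·0+6·3 = 25 | 5·5 = 25
gcd(2,5,4,6,5) = 1

Coefficients: [2, 5, 4, 6, 5]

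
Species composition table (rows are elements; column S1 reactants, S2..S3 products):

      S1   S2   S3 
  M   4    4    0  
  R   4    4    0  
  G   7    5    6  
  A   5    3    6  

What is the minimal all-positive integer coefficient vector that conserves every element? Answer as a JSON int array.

Coefficients: [3, 3, 1]

M: 3·4 = 12 | 3·4+1·0 = 12
R: 3·4 = 12 | 3·4+1·0 = 12
G: 3·7 = 21 | 3·5+1·6 = 21
A: 3·5 = 15 | 3·3+1·6 = 15
gcd(3,3,1) = 1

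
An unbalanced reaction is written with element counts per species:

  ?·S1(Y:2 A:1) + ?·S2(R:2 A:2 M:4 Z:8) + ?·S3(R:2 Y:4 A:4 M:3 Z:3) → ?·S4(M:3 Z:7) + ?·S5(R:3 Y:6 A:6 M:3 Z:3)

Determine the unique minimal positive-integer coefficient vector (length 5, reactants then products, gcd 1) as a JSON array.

R: 6·0+3·2+3·2 = 12 | 3·0+4·3 = 12
Y: 6·2+3·0+3·4 = 24 | 3·0+4·6 = 24
A: 6·1+3·2+3·4 = 24 | 3·0+4·6 = 24
M: 6·0+3·4+3·3 = 21 | 3·3+4·3 = 21
Z: 6·0+3·8+3·3 = 33 | 3·7+4·3 = 33
gcd(6,3,3,3,4) = 1

Coefficients: [6, 3, 3, 3, 4]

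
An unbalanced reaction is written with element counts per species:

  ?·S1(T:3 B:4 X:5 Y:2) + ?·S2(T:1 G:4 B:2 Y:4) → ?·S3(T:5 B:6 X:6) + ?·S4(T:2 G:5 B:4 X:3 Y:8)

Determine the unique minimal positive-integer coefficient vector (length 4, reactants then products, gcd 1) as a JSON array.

Coefficients: [6, 5, 3, 4]

T: 6·3+5·1 = 23 | 3·5+4·2 = 23
G: 6·0+5·4 = 20 | 3·0+4·5 = 20
B: 6·4+5·2 = 34 | 3·6+4·4 = 34
X: 6·5+5·0 = 30 | 3·6+4·3 = 30
Y: 6·2+5·4 = 32 | 3·0+4·8 = 32
gcd(6,5,3,4) = 1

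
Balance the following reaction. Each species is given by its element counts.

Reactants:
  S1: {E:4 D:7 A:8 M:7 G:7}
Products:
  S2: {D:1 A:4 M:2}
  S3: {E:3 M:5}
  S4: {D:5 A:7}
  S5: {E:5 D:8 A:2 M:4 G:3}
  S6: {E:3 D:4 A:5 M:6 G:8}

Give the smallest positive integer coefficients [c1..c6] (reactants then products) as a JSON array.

Coefficients: [5, 1, 1, 2, 1, 4]

E: 5·4 = 20 | 1·0+1·3+2·0+1·5+4·3 = 20
D: 5·7 = 35 | 1·1+1·0+2·5+1·8+4·4 = 35
A: 5·8 = 40 | 1·4+1·0+2·7+1·2+4·5 = 40
M: 5·7 = 35 | 1·2+1·5+2·0+1·4+4·6 = 35
G: 5·7 = 35 | 1·0+1·0+2·0+1·3+4·8 = 35
gcd(5,1,1,2,1,4) = 1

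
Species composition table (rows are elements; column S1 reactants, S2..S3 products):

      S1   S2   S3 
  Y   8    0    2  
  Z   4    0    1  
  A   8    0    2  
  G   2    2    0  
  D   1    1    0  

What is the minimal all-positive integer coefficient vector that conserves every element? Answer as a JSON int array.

Y: 1·8 = 8 | 1·0+4·2 = 8
Z: 1·4 = 4 | 1·0+4·1 = 4
A: 1·8 = 8 | 1·0+4·2 = 8
G: 1·2 = 2 | 1·2+4·0 = 2
D: 1·1 = 1 | 1·1+4·0 = 1
gcd(1,1,4) = 1

Coefficients: [1, 1, 4]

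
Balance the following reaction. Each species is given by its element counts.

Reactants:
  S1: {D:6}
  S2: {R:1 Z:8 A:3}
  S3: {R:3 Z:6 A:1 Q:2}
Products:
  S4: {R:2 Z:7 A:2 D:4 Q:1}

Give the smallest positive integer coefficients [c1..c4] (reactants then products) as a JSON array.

Coefficients: [4, 3, 3, 6]

R: 4·0+3·1+3·3 = 12 | 6·2 = 12
Z: 4·0+3·8+3·6 = 42 | 6·7 = 42
A: 4·0+3·3+3·1 = 12 | 6·2 = 12
D: 4·6+3·0+3·0 = 24 | 6·4 = 24
Q: 4·0+3·0+3·2 = 6 | 6·1 = 6
gcd(4,3,3,6) = 1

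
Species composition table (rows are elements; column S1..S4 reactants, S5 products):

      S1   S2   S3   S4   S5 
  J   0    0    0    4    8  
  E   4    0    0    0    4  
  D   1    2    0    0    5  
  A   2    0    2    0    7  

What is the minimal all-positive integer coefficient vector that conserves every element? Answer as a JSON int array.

Coefficients: [2, 4, 5, 4, 2]

J: 2·0+4·0+5·0+4·4 = 16 | 2·8 = 16
E: 2·4+4·0+5·0+4·0 = 8 | 2·4 = 8
D: 2·1+4·2+5·0+4·0 = 10 | 2·5 = 10
A: 2·2+4·0+5·2+4·0 = 14 | 2·7 = 14
gcd(2,4,5,4,2) = 1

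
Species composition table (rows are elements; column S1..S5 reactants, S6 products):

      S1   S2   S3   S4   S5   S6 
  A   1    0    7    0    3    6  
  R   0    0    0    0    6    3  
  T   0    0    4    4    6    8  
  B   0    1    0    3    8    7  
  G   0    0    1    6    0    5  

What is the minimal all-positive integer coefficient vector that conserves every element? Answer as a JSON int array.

A: 4·1+3·0+2·7+3·0+2·3 = 24 | 4·6 = 24
R: 4·0+3·0+2·0+3·0+2·6 = 12 | 4·3 = 12
T: 4·0+3·0+2·4+3·4+2·6 = 32 | 4·8 = 32
B: 4·0+3·1+2·0+3·3+2·8 = 28 | 4·7 = 28
G: 4·0+3·0+2·1+3·6+2·0 = 20 | 4·5 = 20
gcd(4,3,2,3,2,4) = 1

Coefficients: [4, 3, 2, 3, 2, 4]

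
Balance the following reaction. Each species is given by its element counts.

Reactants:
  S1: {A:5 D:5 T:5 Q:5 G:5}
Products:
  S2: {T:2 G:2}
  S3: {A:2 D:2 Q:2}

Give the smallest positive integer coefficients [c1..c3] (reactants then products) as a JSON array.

Coefficients: [2, 5, 5]

A: 2·5 = 10 | 5·0+5·2 = 10
D: 2·5 = 10 | 5·0+5·2 = 10
T: 2·5 = 10 | 5·2+5·0 = 10
Q: 2·5 = 10 | 5·0+5·2 = 10
G: 2·5 = 10 | 5·2+5·0 = 10
gcd(2,5,5) = 1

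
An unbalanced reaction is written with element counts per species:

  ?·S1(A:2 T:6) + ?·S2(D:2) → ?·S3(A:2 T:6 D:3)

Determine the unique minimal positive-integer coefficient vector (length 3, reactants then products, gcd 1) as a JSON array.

A: 2·2+3·0 = 4 | 2·2 = 4
T: 2·6+3·0 = 12 | 2·6 = 12
D: 2·0+3·2 = 6 | 2·3 = 6
gcd(2,3,2) = 1

Coefficients: [2, 3, 2]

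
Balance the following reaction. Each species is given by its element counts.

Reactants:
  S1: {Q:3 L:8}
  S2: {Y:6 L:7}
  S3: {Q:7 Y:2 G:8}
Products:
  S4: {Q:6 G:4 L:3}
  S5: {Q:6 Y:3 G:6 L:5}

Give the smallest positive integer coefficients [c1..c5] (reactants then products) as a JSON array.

Coefficients: [4, 1, 6, 3, 6]

Q: 4·3+1·0+6·7 = 54 | 3·6+6·6 = 54
Y: 4·0+1·6+6·2 = 18 | 3·0+6·3 = 18
G: 4·0+1·0+6·8 = 48 | 3·4+6·6 = 48
L: 4·8+1·7+6·0 = 39 | 3·3+6·5 = 39
gcd(4,1,6,3,6) = 1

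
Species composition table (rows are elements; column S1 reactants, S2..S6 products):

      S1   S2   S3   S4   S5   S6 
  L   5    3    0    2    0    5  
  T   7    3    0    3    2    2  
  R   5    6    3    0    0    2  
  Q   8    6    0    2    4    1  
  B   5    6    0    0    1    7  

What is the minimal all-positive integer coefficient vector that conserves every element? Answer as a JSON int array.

L: 5·5 = 25 | 1·3+5·0+6·2+5·0+2·5 = 25
T: 5·7 = 35 | 1·3+5·0+6·3+5·2+2·2 = 35
R: 5·5 = 25 | 1·6+5·3+6·0+5·0+2·2 = 25
Q: 5·8 = 40 | 1·6+5·0+6·2+5·4+2·1 = 40
B: 5·5 = 25 | 1·6+5·0+6·0+5·1+2·7 = 25
gcd(5,1,5,6,5,2) = 1

Coefficients: [5, 1, 5, 6, 5, 2]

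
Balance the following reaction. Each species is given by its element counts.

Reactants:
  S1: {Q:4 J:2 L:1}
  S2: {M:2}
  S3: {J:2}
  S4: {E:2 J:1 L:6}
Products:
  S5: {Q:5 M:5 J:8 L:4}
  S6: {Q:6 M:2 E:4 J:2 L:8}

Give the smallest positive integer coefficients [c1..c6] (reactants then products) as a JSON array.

Coefficients: [4, 6, 4, 2, 2, 1]

Q: 4·4+6·0+4·0+2·0 = 16 | 2·5+1·6 = 16
M: 4·0+6·2+4·0+2·0 = 12 | 2·5+1·2 = 12
E: 4·0+6·0+4·0+2·2 = 4 | 2·0+1·4 = 4
J: 4·2+6·0+4·2+2·1 = 18 | 2·8+1·2 = 18
L: 4·1+6·0+4·0+2·6 = 16 | 2·4+1·8 = 16
gcd(4,6,4,2,2,1) = 1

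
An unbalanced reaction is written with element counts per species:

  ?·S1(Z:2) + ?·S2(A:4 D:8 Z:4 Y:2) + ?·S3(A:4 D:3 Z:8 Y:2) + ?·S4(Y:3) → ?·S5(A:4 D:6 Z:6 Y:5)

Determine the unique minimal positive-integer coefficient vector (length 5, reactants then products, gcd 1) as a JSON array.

A: 1·0+3·4+2·4+5·0 = 20 | 5·4 = 20
D: 1·0+3·8+2·3+5·0 = 30 | 5·6 = 30
Z: 1·2+3·4+2·8+5·0 = 30 | 5·6 = 30
Y: 1·0+3·2+2·2+5·3 = 25 | 5·5 = 25
gcd(1,3,2,5,5) = 1

Coefficients: [1, 3, 2, 5, 5]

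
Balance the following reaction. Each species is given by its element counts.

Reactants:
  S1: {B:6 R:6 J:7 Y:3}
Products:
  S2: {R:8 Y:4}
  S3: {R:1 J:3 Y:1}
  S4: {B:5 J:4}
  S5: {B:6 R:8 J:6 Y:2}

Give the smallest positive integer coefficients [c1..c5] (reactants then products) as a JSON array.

B: 6·6 = 36 | 3·0+4·0+6·5+1·6 = 36
R: 6·6 = 36 | 3·8+4·1+6·0+1·8 = 36
J: 6·7 = 42 | 3·0+4·3+6·4+1·6 = 42
Y: 6·3 = 18 | 3·4+4·1+6·0+1·2 = 18
gcd(6,3,4,6,1) = 1

Coefficients: [6, 3, 4, 6, 1]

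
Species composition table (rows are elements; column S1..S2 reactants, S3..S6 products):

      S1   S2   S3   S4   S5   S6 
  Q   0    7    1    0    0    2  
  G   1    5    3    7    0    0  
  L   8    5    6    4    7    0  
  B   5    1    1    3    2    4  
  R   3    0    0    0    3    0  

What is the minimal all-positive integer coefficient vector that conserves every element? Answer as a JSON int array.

Q: 5·0+1·7 = 7 | 1·1+1·0+5·0+3·2 = 7
G: 5·1+1·5 = 10 | 1·3+1·7+5·0+3·0 = 10
L: 5·8+1·5 = 45 | 1·6+1·4+5·7+3·0 = 45
B: 5·5+1·1 = 26 | 1·1+1·3+5·2+3·4 = 26
R: 5·3+1·0 = 15 | 1·0+1·0+5·3+3·0 = 15
gcd(5,1,1,1,5,3) = 1

Coefficients: [5, 1, 1, 1, 5, 3]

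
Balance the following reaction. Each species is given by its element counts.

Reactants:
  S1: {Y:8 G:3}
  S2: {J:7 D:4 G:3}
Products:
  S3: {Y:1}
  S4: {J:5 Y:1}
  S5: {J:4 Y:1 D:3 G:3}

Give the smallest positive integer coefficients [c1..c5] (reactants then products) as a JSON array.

J: 1·0+3·7 = 21 | 3·0+1·5+4·4 = 21
Y: 1·8+3·0 = 8 | 3·1+1·1+4·1 = 8
D: 1·0+3·4 = 12 | 3·0+1·0+4·3 = 12
G: 1·3+3·3 = 12 | 3·0+1·0+4·3 = 12
gcd(1,3,3,1,4) = 1

Coefficients: [1, 3, 3, 1, 4]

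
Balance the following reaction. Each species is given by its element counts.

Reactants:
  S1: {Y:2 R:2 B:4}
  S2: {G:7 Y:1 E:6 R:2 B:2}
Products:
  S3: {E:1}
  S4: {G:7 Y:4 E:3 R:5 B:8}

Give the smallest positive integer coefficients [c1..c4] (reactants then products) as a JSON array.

G: 3·0+2·7 = 14 | 6·0+2·7 = 14
Y: 3·2+2·1 = 8 | 6·0+2·4 = 8
E: 3·0+2·6 = 12 | 6·1+2·3 = 12
R: 3·2+2·2 = 10 | 6·0+2·5 = 10
B: 3·4+2·2 = 16 | 6·0+2·8 = 16
gcd(3,2,6,2) = 1

Coefficients: [3, 2, 6, 2]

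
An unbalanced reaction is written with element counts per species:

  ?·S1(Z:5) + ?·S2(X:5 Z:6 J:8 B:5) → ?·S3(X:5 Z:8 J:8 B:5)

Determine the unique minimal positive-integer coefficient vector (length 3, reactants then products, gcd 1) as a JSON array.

Coefficients: [2, 5, 5]

X: 2·0+5·5 = 25 | 5·5 = 25
Z: 2·5+5·6 = 40 | 5·8 = 40
J: 2·0+5·8 = 40 | 5·8 = 40
B: 2·0+5·5 = 25 | 5·5 = 25
gcd(2,5,5) = 1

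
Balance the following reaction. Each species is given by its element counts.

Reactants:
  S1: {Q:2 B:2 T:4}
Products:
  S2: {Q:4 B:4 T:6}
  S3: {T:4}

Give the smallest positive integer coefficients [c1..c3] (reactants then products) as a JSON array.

Q: 4·2 = 8 | 2·4+1·0 = 8
B: 4·2 = 8 | 2·4+1·0 = 8
T: 4·4 = 16 | 2·6+1·4 = 16
gcd(4,2,1) = 1

Coefficients: [4, 2, 1]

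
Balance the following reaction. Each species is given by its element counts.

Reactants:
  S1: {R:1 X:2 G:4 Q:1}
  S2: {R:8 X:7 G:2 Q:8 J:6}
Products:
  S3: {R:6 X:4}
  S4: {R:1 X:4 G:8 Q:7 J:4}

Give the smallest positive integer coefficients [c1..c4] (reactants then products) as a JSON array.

R: 5·1+2·8 = 21 | 3·6+3·1 = 21
X: 5·2+2·7 = 24 | 3·4+3·4 = 24
G: 5·4+2·2 = 24 | 3·0+3·8 = 24
Q: 5·1+2·8 = 21 | 3·0+3·7 = 21
J: 5·0+2·6 = 12 | 3·0+3·4 = 12
gcd(5,2,3,3) = 1

Coefficients: [5, 2, 3, 3]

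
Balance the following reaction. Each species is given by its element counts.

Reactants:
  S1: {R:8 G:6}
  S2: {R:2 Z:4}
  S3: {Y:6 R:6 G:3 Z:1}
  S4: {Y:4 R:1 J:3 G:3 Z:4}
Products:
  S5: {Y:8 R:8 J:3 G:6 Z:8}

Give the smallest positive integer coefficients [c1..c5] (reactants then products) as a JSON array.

Coefficients: [1, 5, 4, 6, 6]

Y: 1·0+5·0+4·6+6·4 = 48 | 6·8 = 48
R: 1·8+5·2+4·6+6·1 = 48 | 6·8 = 48
J: 1·0+5·0+4·0+6·3 = 18 | 6·3 = 18
G: 1·6+5·0+4·3+6·3 = 36 | 6·6 = 36
Z: 1·0+5·4+4·1+6·4 = 48 | 6·8 = 48
gcd(1,5,4,6,6) = 1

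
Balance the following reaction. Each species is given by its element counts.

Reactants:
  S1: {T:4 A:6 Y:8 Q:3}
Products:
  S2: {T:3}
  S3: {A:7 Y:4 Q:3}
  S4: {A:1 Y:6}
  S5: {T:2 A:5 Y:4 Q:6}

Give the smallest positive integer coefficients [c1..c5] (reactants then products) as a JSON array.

T: 5·4 = 20 | 6·3+3·0+4·0+1·2 = 20
A: 5·6 = 30 | 6·0+3·7+4·1+1·5 = 30
Y: 5·8 = 40 | 6·0+3·4+4·6+1·4 = 40
Q: 5·3 = 15 | 6·0+3·3+4·0+1·6 = 15
gcd(5,6,3,4,1) = 1

Coefficients: [5, 6, 3, 4, 1]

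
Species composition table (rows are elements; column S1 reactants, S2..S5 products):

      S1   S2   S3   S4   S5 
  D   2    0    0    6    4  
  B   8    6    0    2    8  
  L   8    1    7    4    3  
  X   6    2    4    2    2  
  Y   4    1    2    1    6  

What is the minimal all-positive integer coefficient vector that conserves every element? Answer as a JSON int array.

Coefficients: [5, 5, 4, 1, 1]

D: 5·2 = 10 | 5·0+4·0+1·6+1·4 = 10
B: 5·8 = 40 | 5·6+4·0+1·2+1·8 = 40
L: 5·8 = 40 | 5·1+4·7+1·4+1·3 = 40
X: 5·6 = 30 | 5·2+4·4+1·2+1·2 = 30
Y: 5·4 = 20 | 5·1+4·2+1·1+1·6 = 20
gcd(5,5,4,1,1) = 1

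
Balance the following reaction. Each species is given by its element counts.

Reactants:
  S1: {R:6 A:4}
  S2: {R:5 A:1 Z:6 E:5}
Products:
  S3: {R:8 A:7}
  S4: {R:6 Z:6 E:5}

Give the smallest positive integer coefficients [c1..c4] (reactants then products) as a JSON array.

R: 3·6+2·5 = 28 | 2·8+2·6 = 28
A: 3·4+2·1 = 14 | 2·7+2·0 = 14
Z: 3·0+2·6 = 12 | 2·0+2·6 = 12
E: 3·0+2·5 = 10 | 2·0+2·5 = 10
gcd(3,2,2,2) = 1

Coefficients: [3, 2, 2, 2]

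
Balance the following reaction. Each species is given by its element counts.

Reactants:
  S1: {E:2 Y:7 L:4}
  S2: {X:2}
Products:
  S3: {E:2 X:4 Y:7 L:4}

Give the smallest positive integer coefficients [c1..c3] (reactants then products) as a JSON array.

Coefficients: [1, 2, 1]

E: 1·2+2·0 = 2 | 1·2 = 2
X: 1·0+2·2 = 4 | 1·4 = 4
Y: 1·7+2·0 = 7 | 1·7 = 7
L: 1·4+2·0 = 4 | 1·4 = 4
gcd(1,2,1) = 1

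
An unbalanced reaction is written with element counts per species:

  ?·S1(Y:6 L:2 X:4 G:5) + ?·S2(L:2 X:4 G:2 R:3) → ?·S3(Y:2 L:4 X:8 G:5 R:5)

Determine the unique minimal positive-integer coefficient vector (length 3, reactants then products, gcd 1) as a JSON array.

Y: 1·6+5·0 = 6 | 3·2 = 6
L: 1·2+5·2 = 12 | 3·4 = 12
X: 1·4+5·4 = 24 | 3·8 = 24
G: 1·5+5·2 = 15 | 3·5 = 15
R: 1·0+5·3 = 15 | 3·5 = 15
gcd(1,5,3) = 1

Coefficients: [1, 5, 3]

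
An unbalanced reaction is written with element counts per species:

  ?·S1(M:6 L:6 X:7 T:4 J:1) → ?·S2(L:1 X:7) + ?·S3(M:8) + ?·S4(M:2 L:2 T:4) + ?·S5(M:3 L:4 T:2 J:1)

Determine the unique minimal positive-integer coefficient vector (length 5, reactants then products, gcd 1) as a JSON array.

Coefficients: [4, 4, 1, 2, 4]

M: 4·6 = 24 | 4·0+1·8+2·2+4·3 = 24
L: 4·6 = 24 | 4·1+1·0+2·2+4·4 = 24
X: 4·7 = 28 | 4·7+1·0+2·0+4·0 = 28
T: 4·4 = 16 | 4·0+1·0+2·4+4·2 = 16
J: 4·1 = 4 | 4·0+1·0+2·0+4·1 = 4
gcd(4,4,1,2,4) = 1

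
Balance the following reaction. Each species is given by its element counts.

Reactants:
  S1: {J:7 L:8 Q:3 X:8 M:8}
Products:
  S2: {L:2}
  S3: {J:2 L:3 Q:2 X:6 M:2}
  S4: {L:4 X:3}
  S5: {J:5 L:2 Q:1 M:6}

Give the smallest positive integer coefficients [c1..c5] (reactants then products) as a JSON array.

Coefficients: [6, 1, 6, 4, 6]

J: 6·7 = 42 | 1·0+6·2+4·0+6·5 = 42
L: 6·8 = 48 | 1·2+6·3+4·4+6·2 = 48
Q: 6·3 = 18 | 1·0+6·2+4·0+6·1 = 18
X: 6·8 = 48 | 1·0+6·6+4·3+6·0 = 48
M: 6·8 = 48 | 1·0+6·2+4·0+6·6 = 48
gcd(6,1,6,4,6) = 1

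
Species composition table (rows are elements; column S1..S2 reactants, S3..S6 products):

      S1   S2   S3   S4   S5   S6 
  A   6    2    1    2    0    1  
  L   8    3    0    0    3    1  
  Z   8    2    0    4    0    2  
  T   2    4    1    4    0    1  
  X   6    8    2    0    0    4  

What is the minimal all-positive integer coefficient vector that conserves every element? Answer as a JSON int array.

Coefficients: [1, 3, 5, 1, 4, 5]

A: 1·6+3·2 = 12 | 5·1+1·2+4·0+5·1 = 12
L: 1·8+3·3 = 17 | 5·0+1·0+4·3+5·1 = 17
Z: 1·8+3·2 = 14 | 5·0+1·4+4·0+5·2 = 14
T: 1·2+3·4 = 14 | 5·1+1·4+4·0+5·1 = 14
X: 1·6+3·8 = 30 | 5·2+1·0+4·0+5·4 = 30
gcd(1,3,5,1,4,5) = 1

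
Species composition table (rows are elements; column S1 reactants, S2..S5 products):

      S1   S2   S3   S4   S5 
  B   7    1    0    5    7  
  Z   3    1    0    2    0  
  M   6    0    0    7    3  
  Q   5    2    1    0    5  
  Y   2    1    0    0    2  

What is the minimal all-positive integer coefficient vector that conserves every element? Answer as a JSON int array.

B: 4·7 = 28 | 6·1+3·0+3·5+1·7 = 28
Z: 4·3 = 12 | 6·1+3·0+3·2+1·0 = 12
M: 4·6 = 24 | 6·0+3·0+3·7+1·3 = 24
Q: 4·5 = 20 | 6·2+3·1+3·0+1·5 = 20
Y: 4·2 = 8 | 6·1+3·0+3·0+1·2 = 8
gcd(4,6,3,3,1) = 1

Coefficients: [4, 6, 3, 3, 1]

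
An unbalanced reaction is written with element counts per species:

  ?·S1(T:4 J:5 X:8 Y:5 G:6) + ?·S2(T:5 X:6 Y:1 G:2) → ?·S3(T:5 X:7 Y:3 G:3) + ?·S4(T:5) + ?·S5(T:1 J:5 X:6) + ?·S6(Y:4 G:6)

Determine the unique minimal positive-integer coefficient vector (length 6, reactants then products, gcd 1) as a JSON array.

T: 5·4+3·5 = 35 | 4·5+2·5+5·1+4·0 = 35
J: 5·5+3·0 = 25 | 4·0+2·0+5·5+4·0 = 25
X: 5·8+3·6 = 58 | 4·7+2·0+5·6+4·0 = 58
Y: 5·5+3·1 = 28 | 4·3+2·0+5·0+4·4 = 28
G: 5·6+3·2 = 36 | 4·3+2·0+5·0+4·6 = 36
gcd(5,3,4,2,5,4) = 1

Coefficients: [5, 3, 4, 2, 5, 4]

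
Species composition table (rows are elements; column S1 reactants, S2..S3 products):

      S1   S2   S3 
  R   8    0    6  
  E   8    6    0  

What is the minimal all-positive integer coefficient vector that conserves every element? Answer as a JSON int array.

R: 3·8 = 24 | 4·0+4·6 = 24
E: 3·8 = 24 | 4·6+4·0 = 24
gcd(3,4,4) = 1

Coefficients: [3, 4, 4]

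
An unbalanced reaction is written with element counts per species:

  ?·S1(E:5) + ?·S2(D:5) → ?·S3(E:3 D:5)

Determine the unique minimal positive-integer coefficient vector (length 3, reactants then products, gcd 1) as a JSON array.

Coefficients: [3, 5, 5]

E: 3·5+5·0 = 15 | 5·3 = 15
D: 3·0+5·5 = 25 | 5·5 = 25
gcd(3,5,5) = 1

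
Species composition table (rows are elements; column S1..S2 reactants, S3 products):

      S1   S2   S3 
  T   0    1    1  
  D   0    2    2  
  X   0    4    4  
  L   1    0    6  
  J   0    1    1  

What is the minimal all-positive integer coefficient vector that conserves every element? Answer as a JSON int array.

Coefficients: [6, 1, 1]

T: 6·0+1·1 = 1 | 1·1 = 1
D: 6·0+1·2 = 2 | 1·2 = 2
X: 6·0+1·4 = 4 | 1·4 = 4
L: 6·1+1·0 = 6 | 1·6 = 6
J: 6·0+1·1 = 1 | 1·1 = 1
gcd(6,1,1) = 1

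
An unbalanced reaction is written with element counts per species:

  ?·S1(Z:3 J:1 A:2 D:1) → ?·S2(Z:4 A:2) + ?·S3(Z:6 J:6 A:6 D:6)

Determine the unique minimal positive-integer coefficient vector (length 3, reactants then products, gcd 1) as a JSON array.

Z: 6·3 = 18 | 3·4+1·6 = 18
J: 6·1 = 6 | 3·0+1·6 = 6
A: 6·2 = 12 | 3·2+1·6 = 12
D: 6·1 = 6 | 3·0+1·6 = 6
gcd(6,3,1) = 1

Coefficients: [6, 3, 1]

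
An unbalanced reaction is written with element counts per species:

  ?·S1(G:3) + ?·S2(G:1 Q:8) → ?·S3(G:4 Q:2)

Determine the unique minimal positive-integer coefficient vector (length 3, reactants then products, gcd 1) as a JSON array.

Coefficients: [5, 1, 4]

G: 5·3+1·1 = 16 | 4·4 = 16
Q: 5·0+1·8 = 8 | 4·2 = 8
gcd(5,1,4) = 1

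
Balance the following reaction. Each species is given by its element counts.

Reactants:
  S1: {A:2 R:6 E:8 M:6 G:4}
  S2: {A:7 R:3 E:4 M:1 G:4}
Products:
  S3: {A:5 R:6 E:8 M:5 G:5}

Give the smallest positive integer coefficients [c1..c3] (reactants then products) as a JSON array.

A: 3·2+2·7 = 20 | 4·5 = 20
R: 3·6+2·3 = 24 | 4·6 = 24
E: 3·8+2·4 = 32 | 4·8 = 32
M: 3·6+2·1 = 20 | 4·5 = 20
G: 3·4+2·4 = 20 | 4·5 = 20
gcd(3,2,4) = 1

Coefficients: [3, 2, 4]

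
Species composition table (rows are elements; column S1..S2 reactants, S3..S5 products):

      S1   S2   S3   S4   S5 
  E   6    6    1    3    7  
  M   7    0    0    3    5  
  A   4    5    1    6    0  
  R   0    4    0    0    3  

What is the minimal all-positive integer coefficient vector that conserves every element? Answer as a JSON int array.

E: 5·6+3·6 = 48 | 5·1+5·3+4·7 = 48
M: 5·7+3·0 = 35 | 5·0+5·3+4·5 = 35
A: 5·4+3·5 = 35 | 5·1+5·6+4·0 = 35
R: 5·0+3·4 = 12 | 5·0+5·0+4·3 = 12
gcd(5,3,5,5,4) = 1

Coefficients: [5, 3, 5, 5, 4]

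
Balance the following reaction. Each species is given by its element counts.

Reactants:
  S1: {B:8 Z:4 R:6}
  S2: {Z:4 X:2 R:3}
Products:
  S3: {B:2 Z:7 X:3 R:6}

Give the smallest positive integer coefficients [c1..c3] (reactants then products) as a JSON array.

B: 1·8+6·0 = 8 | 4·2 = 8
Z: 1·4+6·4 = 28 | 4·7 = 28
X: 1·0+6·2 = 12 | 4·3 = 12
R: 1·6+6·3 = 24 | 4·6 = 24
gcd(1,6,4) = 1

Coefficients: [1, 6, 4]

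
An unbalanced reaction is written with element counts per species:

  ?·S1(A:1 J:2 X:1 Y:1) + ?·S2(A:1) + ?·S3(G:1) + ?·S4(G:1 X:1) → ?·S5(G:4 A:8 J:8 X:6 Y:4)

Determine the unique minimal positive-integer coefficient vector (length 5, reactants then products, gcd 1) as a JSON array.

Coefficients: [4, 4, 2, 2, 1]

G: 4·0+4·0+2·1+2·1 = 4 | 1·4 = 4
A: 4·1+4·1+2·0+2·0 = 8 | 1·8 = 8
J: 4·2+4·0+2·0+2·0 = 8 | 1·8 = 8
X: 4·1+4·0+2·0+2·1 = 6 | 1·6 = 6
Y: 4·1+4·0+2·0+2·0 = 4 | 1·4 = 4
gcd(4,4,2,2,1) = 1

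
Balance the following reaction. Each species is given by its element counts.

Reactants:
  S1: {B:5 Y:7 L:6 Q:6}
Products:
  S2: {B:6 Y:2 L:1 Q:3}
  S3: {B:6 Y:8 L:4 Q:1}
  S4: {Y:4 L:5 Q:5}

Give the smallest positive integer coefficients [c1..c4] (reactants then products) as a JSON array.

Coefficients: [6, 3, 2, 5]

B: 6·5 = 30 | 3·6+2·6+5·0 = 30
Y: 6·7 = 42 | 3·2+2·8+5·4 = 42
L: 6·6 = 36 | 3·1+2·4+5·5 = 36
Q: 6·6 = 36 | 3·3+2·1+5·5 = 36
gcd(6,3,2,5) = 1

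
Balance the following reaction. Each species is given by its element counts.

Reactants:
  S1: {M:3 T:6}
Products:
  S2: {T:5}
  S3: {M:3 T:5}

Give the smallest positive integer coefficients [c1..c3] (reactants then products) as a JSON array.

M: 5·3 = 15 | 1·0+5·3 = 15
T: 5·6 = 30 | 1·5+5·5 = 30
gcd(5,1,5) = 1

Coefficients: [5, 1, 5]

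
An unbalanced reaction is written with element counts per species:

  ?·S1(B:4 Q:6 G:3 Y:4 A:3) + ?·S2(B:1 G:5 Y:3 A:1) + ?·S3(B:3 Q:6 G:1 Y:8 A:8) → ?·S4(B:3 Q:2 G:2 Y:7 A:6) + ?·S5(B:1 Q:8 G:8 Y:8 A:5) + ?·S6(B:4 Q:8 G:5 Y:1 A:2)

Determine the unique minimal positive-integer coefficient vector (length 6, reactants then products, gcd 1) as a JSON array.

Coefficients: [1, 5, 5, 6, 2, 1]

B: 1·4+5·1+5·3 = 24 | 6·3+2·1+1·4 = 24
Q: 1·6+5·0+5·6 = 36 | 6·2+2·8+1·8 = 36
G: 1·3+5·5+5·1 = 33 | 6·2+2·8+1·5 = 33
Y: 1·4+5·3+5·8 = 59 | 6·7+2·8+1·1 = 59
A: 1·3+5·1+5·8 = 48 | 6·6+2·5+1·2 = 48
gcd(1,5,5,6,2,1) = 1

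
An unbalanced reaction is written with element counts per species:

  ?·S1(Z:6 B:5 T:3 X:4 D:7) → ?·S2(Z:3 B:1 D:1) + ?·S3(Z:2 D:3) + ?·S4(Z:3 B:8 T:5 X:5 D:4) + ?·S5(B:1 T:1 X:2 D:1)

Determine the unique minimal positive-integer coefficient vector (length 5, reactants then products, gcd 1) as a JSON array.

Z: 5·6 = 30 | 4·3+6·2+2·3+5·0 = 30
B: 5·5 = 25 | 4·1+6·0+2·8+5·1 = 25
T: 5·3 = 15 | 4·0+6·0+2·5+5·1 = 15
X: 5·4 = 20 | 4·0+6·0+2·5+5·2 = 20
D: 5·7 = 35 | 4·1+6·3+2·4+5·1 = 35
gcd(5,4,6,2,5) = 1

Coefficients: [5, 4, 6, 2, 5]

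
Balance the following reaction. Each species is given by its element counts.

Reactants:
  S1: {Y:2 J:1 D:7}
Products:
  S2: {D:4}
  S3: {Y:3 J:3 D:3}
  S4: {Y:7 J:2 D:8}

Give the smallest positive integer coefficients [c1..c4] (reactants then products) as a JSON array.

Coefficients: [5, 6, 1, 1]

Y: 5·2 = 10 | 6·0+1·3+1·7 = 10
J: 5·1 = 5 | 6·0+1·3+1·2 = 5
D: 5·7 = 35 | 6·4+1·3+1·8 = 35
gcd(5,6,1,1) = 1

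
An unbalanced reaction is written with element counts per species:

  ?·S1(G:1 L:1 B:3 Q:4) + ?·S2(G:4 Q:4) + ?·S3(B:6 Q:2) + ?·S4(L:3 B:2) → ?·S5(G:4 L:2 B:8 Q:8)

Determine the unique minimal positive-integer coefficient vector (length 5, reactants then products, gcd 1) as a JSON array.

Coefficients: [4, 4, 4, 2, 5]

G: 4·1+4·4+4·0+2·0 = 20 | 5·4 = 20
L: 4·1+4·0+4·0+2·3 = 10 | 5·2 = 10
B: 4·3+4·0+4·6+2·2 = 40 | 5·8 = 40
Q: 4·4+4·4+4·2+2·0 = 40 | 5·8 = 40
gcd(4,4,4,2,5) = 1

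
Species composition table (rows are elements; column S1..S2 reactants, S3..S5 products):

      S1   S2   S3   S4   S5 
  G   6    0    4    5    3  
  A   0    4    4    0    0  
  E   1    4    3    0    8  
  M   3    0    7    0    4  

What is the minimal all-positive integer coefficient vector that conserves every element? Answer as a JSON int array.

Coefficients: [6, 2, 2, 5, 1]

G: 6·6+2·0 = 36 | 2·4+5·5+1·3 = 36
A: 6·0+2·4 = 8 | 2·4+5·0+1·0 = 8
E: 6·1+2·4 = 14 | 2·3+5·0+1·8 = 14
M: 6·3+2·0 = 18 | 2·7+5·0+1·4 = 18
gcd(6,2,2,5,1) = 1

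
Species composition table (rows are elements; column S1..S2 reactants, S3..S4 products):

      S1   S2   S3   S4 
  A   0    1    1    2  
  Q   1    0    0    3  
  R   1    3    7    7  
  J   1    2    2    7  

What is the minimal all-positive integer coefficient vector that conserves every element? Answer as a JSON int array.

Coefficients: [6, 5, 1, 2]

A: 6·0+5·1 = 5 | 1·1+2·2 = 5
Q: 6·1+5·0 = 6 | 1·0+2·3 = 6
R: 6·1+5·3 = 21 | 1·7+2·7 = 21
J: 6·1+5·2 = 16 | 1·2+2·7 = 16
gcd(6,5,1,2) = 1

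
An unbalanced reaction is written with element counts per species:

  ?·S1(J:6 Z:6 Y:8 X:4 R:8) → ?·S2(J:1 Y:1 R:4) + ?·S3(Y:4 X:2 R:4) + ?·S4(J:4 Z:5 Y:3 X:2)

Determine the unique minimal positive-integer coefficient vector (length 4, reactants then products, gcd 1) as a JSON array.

J: 5·6 = 30 | 6·1+4·0+6·4 = 30
Z: 5·6 = 30 | 6·0+4·0+6·5 = 30
Y: 5·8 = 40 | 6·1+4·4+6·3 = 40
X: 5·4 = 20 | 6·0+4·2+6·2 = 20
R: 5·8 = 40 | 6·4+4·4+6·0 = 40
gcd(5,6,4,6) = 1

Coefficients: [5, 6, 4, 6]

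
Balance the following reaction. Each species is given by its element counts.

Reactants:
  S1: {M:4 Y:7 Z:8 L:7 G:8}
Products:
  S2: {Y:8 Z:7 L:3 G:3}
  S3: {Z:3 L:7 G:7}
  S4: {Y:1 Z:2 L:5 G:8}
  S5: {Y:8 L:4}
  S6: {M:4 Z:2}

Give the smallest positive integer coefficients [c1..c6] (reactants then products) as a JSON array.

M: 5·4 = 20 | 3·0+1·0+3·0+1·0+5·4 = 20
Y: 5·7 = 35 | 3·8+1·0+3·1+1·8+5·0 = 35
Z: 5·8 = 40 | 3·7+1·3+3·2+1·0+5·2 = 40
L: 5·7 = 35 | 3·3+1·7+3·5+1·4+5·0 = 35
G: 5·8 = 40 | 3·3+1·7+3·8+1·0+5·0 = 40
gcd(5,3,1,3,1,5) = 1

Coefficients: [5, 3, 1, 3, 1, 5]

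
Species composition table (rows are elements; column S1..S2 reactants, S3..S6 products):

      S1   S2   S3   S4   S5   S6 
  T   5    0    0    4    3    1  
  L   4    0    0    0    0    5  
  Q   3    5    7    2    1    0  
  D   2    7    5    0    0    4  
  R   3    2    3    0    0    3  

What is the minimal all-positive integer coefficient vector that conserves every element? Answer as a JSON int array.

Coefficients: [5, 3, 3, 3, 3, 4]

T: 5·5+3·0 = 25 | 3·0+3·4+3·3+4·1 = 25
L: 5·4+3·0 = 20 | 3·0+3·0+3·0+4·5 = 20
Q: 5·3+3·5 = 30 | 3·7+3·2+3·1+4·0 = 30
D: 5·2+3·7 = 31 | 3·5+3·0+3·0+4·4 = 31
R: 5·3+3·2 = 21 | 3·3+3·0+3·0+4·3 = 21
gcd(5,3,3,3,3,4) = 1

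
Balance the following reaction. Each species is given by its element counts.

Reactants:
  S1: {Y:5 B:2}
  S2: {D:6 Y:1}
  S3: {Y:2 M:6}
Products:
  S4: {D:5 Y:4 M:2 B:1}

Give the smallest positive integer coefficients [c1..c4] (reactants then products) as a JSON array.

D: 3·0+5·6+2·0 = 30 | 6·5 = 30
Y: 3·5+5·1+2·2 = 24 | 6·4 = 24
M: 3·0+5·0+2·6 = 12 | 6·2 = 12
B: 3·2+5·0+2·0 = 6 | 6·1 = 6
gcd(3,5,2,6) = 1

Coefficients: [3, 5, 2, 6]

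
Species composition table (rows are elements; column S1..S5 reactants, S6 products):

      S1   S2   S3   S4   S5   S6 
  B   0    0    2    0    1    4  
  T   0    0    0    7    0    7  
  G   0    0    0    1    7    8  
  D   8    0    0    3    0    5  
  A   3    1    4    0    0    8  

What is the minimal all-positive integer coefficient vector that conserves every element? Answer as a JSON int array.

Coefficients: [1, 5, 6, 4, 4, 4]

B: 1·0+5·0+6·2+4·0+4·1 = 16 | 4·4 = 16
T: 1·0+5·0+6·0+4·7+4·0 = 28 | 4·7 = 28
G: 1·0+5·0+6·0+4·1+4·7 = 32 | 4·8 = 32
D: 1·8+5·0+6·0+4·3+4·0 = 20 | 4·5 = 20
A: 1·3+5·1+6·4+4·0+4·0 = 32 | 4·8 = 32
gcd(1,5,6,4,4,4) = 1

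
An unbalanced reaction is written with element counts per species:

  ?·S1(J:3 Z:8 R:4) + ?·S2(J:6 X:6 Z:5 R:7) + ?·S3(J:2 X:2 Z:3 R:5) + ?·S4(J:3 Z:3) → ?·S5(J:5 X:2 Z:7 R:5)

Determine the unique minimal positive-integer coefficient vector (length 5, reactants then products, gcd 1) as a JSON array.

J: 2·3+1·6+3·2+4·3 = 30 | 6·5 = 30
X: 2·0+1·6+3·2+4·0 = 12 | 6·2 = 12
Z: 2·8+1·5+3·3+4·3 = 42 | 6·7 = 42
R: 2·4+1·7+3·5+4·0 = 30 | 6·5 = 30
gcd(2,1,3,4,6) = 1

Coefficients: [2, 1, 3, 4, 6]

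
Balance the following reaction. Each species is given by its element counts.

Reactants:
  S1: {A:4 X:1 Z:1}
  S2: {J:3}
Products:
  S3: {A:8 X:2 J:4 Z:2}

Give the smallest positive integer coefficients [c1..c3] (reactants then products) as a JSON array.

Coefficients: [6, 4, 3]

A: 6·4+4·0 = 24 | 3·8 = 24
X: 6·1+4·0 = 6 | 3·2 = 6
J: 6·0+4·3 = 12 | 3·4 = 12
Z: 6·1+4·0 = 6 | 3·2 = 6
gcd(6,4,3) = 1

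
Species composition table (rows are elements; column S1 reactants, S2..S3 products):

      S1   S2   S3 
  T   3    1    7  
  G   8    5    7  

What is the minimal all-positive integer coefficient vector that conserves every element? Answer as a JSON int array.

T: 4·3 = 12 | 5·1+1·7 = 12
G: 4·8 = 32 | 5·5+1·7 = 32
gcd(4,5,1) = 1

Coefficients: [4, 5, 1]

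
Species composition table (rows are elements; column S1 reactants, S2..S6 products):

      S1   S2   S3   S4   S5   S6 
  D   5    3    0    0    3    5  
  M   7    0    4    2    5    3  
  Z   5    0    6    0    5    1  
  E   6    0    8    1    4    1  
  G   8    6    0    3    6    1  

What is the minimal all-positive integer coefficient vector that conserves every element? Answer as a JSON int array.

Coefficients: [6, 2, 2, 5, 3, 3]

D: 6·5 = 30 | 2·3+2·0+5·0+3·3+3·5 = 30
M: 6·7 = 42 | 2·0+2·4+5·2+3·5+3·3 = 42
Z: 6·5 = 30 | 2·0+2·6+5·0+3·5+3·1 = 30
E: 6·6 = 36 | 2·0+2·8+5·1+3·4+3·1 = 36
G: 6·8 = 48 | 2·6+2·0+5·3+3·6+3·1 = 48
gcd(6,2,2,5,3,3) = 1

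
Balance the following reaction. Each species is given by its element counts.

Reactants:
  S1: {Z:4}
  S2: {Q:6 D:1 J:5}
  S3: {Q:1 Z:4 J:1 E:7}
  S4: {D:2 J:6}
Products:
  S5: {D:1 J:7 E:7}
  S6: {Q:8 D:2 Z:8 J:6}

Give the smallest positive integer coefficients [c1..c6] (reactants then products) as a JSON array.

Coefficients: [6, 6, 4, 4, 4, 5]

Q: 6·0+6·6+4·1+4·0 = 40 | 4·0+5·8 = 40
D: 6·0+6·1+4·0+4·2 = 14 | 4·1+5·2 = 14
Z: 6·4+6·0+4·4+4·0 = 40 | 4·0+5·8 = 40
J: 6·0+6·5+4·1+4·6 = 58 | 4·7+5·6 = 58
E: 6·0+6·0+4·7+4·0 = 28 | 4·7+5·0 = 28
gcd(6,6,4,4,4,5) = 1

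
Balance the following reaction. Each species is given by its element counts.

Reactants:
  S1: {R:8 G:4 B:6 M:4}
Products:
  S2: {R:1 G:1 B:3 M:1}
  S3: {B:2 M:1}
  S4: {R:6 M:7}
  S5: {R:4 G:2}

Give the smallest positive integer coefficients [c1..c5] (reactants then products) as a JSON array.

R: 4·8 = 32 | 6·1+3·0+1·6+5·4 = 32
G: 4·4 = 16 | 6·1+3·0+1·0+5·2 = 16
B: 4·6 = 24 | 6·3+3·2+1·0+5·0 = 24
M: 4·4 = 16 | 6·1+3·1+1·7+5·0 = 16
gcd(4,6,3,1,5) = 1

Coefficients: [4, 6, 3, 1, 5]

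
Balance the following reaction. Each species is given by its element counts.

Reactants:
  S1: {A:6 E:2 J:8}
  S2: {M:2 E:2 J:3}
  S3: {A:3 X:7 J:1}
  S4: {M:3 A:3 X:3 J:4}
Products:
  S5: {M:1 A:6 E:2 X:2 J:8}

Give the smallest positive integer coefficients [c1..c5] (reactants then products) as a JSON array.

M: 4·0+1·2+1·0+1·3 = 5 | 5·1 = 5
A: 4·6+1·0+1·3+1·3 = 30 | 5·6 = 30
E: 4·2+1·2+1·0+1·0 = 10 | 5·2 = 10
X: 4·0+1·0+1·7+1·3 = 10 | 5·2 = 10
J: 4·8+1·3+1·1+1·4 = 40 | 5·8 = 40
gcd(4,1,1,1,5) = 1

Coefficients: [4, 1, 1, 1, 5]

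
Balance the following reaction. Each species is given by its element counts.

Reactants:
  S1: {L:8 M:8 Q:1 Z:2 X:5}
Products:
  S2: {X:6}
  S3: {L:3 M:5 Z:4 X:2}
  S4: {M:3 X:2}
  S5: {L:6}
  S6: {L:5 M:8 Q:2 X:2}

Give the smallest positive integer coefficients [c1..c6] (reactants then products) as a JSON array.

Coefficients: [6, 2, 3, 3, 4, 3]

L: 6·8 = 48 | 2·0+3·3+3·0+4·6+3·5 = 48
M: 6·8 = 48 | 2·0+3·5+3·3+4·0+3·8 = 48
Q: 6·1 = 6 | 2·0+3·0+3·0+4·0+3·2 = 6
Z: 6·2 = 12 | 2·0+3·4+3·0+4·0+3·0 = 12
X: 6·5 = 30 | 2·6+3·2+3·2+4·0+3·2 = 30
gcd(6,2,3,3,4,3) = 1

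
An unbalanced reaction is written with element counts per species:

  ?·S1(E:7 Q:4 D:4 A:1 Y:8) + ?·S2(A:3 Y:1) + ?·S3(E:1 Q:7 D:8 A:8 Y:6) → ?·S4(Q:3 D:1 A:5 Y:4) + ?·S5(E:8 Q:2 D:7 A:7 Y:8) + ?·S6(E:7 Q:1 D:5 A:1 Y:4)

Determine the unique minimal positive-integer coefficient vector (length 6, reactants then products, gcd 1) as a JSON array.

E: 2·7+6·0+1·1 = 15 | 4·0+1·8+1·7 = 15
Q: 2·4+6·0+1·7 = 15 | 4·3+1·2+1·1 = 15
D: 2·4+6·0+1·8 = 16 | 4·1+1·7+1·5 = 16
A: 2·1+6·3+1·8 = 28 | 4·5+1·7+1·1 = 28
Y: 2·8+6·1+1·6 = 28 | 4·4+1·8+1·4 = 28
gcd(2,6,1,4,1,1) = 1

Coefficients: [2, 6, 1, 4, 1, 1]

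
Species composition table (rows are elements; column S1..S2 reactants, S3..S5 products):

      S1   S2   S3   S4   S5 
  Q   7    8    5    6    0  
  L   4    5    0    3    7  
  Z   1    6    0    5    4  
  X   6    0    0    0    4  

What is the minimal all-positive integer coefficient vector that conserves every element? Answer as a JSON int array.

Coefficients: [2, 5, 6, 4, 3]

Q: 2·7+5·8 = 54 | 6·5+4·6+3·0 = 54
L: 2·4+5·5 = 33 | 6·0+4·3+3·7 = 33
Z: 2·1+5·6 = 32 | 6·0+4·5+3·4 = 32
X: 2·6+5·0 = 12 | 6·0+4·0+3·4 = 12
gcd(2,5,6,4,3) = 1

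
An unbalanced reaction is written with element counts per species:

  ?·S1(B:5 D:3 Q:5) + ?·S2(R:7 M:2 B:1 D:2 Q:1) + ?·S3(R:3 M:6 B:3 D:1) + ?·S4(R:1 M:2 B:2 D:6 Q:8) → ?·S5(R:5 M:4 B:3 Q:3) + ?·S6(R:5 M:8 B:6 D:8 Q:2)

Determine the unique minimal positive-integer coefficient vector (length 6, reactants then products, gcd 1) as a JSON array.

R: 2·0+3·7+6·3+1·1 = 40 | 5·5+3·5 = 40
M: 2·0+3·2+6·6+1·2 = 44 | 5·4+3·8 = 44
B: 2·5+3·1+6·3+1·2 = 33 | 5·3+3·6 = 33
D: 2·3+3·2+6·1+1·6 = 24 | 5·0+3·8 = 24
Q: 2·5+3·1+6·0+1·8 = 21 | 5·3+3·2 = 21
gcd(2,3,6,1,5,3) = 1

Coefficients: [2, 3, 6, 1, 5, 3]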